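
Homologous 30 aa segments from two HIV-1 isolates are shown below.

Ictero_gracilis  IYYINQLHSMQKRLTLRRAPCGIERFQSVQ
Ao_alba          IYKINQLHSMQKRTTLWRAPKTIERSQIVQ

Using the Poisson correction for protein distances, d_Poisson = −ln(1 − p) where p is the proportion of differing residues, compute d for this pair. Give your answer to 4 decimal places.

0.2657

The sequences differ at positions 3 (Y/K), 14 (L/T), 17 (R/W), 21 (C/K), 22 (G/T), 26 (F/S), 28 (S/I).
p = 7/30 = 0.233333.
d = −ln(1 − 0.233333) = −ln(0.766667) = 0.2657.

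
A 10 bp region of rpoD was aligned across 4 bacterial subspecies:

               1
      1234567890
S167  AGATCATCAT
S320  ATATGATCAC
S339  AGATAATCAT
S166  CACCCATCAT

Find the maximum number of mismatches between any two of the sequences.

6

Pairwise Hamming distances:
  S167 vs S320: 3
  S167 vs S339: 1
  S167 vs S166: 4
  S320 vs S339: 3
  S320 vs S166: 6
  S339 vs S166: 5
The largest is 6, between S320 and S166.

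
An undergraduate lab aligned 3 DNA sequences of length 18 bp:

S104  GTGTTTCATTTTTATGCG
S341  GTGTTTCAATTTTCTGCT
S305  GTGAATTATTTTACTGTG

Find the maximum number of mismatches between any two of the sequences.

Pairwise Hamming distances:
  S104 vs S341: 3
  S104 vs S305: 6
  S341 vs S305: 7
The largest is 7, between S341 and S305.

7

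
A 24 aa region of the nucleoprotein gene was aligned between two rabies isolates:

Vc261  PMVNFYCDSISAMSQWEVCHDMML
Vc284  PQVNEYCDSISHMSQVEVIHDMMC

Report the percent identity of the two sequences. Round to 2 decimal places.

Differing sites — 2:M/Q; 5:F/E; 12:A/H; 16:W/V; 19:C/I; 24:L/C.
18 of the 24 sites match, so the percent identity is 18/24 × 100 = 75.00%.

75.00%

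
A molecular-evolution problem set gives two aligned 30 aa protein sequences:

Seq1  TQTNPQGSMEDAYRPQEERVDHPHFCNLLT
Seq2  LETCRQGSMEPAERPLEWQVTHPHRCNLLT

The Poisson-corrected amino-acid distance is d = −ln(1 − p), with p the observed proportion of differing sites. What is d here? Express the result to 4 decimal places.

0.4568

Mismatches occur at site 1 (T→L), site 2 (Q→E), site 4 (N→C), site 5 (P→R), site 11 (D→P), site 13 (Y→E), site 16 (Q→L), site 18 (E→W), site 19 (R→Q), site 21 (D→T), site 25 (F→R).
p = 11/30 = 0.366667.
d = −ln(1 − 0.366667) = −ln(0.633333) = 0.4568.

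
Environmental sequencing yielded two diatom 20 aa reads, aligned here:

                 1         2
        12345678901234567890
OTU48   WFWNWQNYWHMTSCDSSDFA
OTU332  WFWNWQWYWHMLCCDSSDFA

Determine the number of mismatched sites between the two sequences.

3

The sequences differ at positions 7 (N/W), 12 (T/L), 13 (S/C).
That gives 3 mismatches out of 20 aligned sites, so the Hamming distance is 3.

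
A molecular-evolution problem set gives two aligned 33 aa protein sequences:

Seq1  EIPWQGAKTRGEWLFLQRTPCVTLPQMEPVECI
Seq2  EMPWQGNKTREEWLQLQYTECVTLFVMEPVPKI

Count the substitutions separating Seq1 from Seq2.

The sequences differ at positions 2 (I/M), 7 (A/N), 11 (G/E), 15 (F/Q), 18 (R/Y), 20 (P/E), 25 (P/F), 26 (Q/V), 31 (E/P), 32 (C/K).
That gives 10 mismatches out of 33 aligned sites, so the Hamming distance is 10.

10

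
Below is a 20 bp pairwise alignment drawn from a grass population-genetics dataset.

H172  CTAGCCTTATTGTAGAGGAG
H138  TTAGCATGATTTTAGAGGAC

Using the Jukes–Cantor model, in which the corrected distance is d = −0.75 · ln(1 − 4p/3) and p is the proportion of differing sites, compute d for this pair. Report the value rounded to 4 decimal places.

Mismatches occur at site 1 (C→T), site 6 (C→A), site 8 (T→G), site 12 (G→T), site 20 (G→C).
p = 5/20 = 0.250000.
d = −0.75 · ln(1 − (4/3)·0.250000) = −0.75 · ln(0.666667) = −0.75 · (-0.405465) = 0.3041.

0.3041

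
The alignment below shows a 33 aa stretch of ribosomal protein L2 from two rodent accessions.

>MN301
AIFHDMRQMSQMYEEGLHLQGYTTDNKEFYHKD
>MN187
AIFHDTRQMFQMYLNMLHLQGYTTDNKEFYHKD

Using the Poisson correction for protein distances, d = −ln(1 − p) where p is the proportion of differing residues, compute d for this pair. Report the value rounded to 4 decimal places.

0.1643

Differing sites — 6:M/T; 10:S/F; 14:E/L; 15:E/N; 16:G/M.
p = 5/33 = 0.151515.
d = −ln(1 − 0.151515) = −ln(0.848485) = 0.1643.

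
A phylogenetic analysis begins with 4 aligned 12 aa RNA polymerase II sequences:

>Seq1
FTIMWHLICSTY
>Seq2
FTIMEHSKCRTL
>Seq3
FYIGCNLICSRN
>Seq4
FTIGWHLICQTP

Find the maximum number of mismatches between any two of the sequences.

Pairwise Hamming distances:
  Seq1 vs Seq2: 5
  Seq1 vs Seq3: 6
  Seq1 vs Seq4: 3
  Seq2 vs Seq3: 9
  Seq2 vs Seq4: 6
  Seq3 vs Seq4: 6
The largest is 9, between Seq2 and Seq3.

9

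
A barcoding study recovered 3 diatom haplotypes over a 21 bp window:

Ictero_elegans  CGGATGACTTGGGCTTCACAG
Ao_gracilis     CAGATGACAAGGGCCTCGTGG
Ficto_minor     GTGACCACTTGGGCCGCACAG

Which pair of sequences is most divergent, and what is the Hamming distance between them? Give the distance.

10

Pairwise Hamming distances:
  Ictero_elegans vs Ao_gracilis: 7
  Ictero_elegans vs Ficto_minor: 6
  Ao_gracilis vs Ficto_minor: 10
The largest is 10, between Ao_gracilis and Ficto_minor.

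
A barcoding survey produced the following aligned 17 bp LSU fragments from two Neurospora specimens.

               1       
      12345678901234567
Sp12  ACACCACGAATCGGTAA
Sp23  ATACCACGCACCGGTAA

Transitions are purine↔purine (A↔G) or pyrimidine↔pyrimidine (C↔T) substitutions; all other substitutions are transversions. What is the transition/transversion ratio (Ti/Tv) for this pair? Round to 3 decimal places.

Mismatches occur at site 2 (C↔T, transition), site 9 (A↔C, transversion), site 11 (T↔C, transition).
Of the 3 differences, 2 transitions and 1 transversion, so Ti/Tv = 2/1 = 2.000.

2.000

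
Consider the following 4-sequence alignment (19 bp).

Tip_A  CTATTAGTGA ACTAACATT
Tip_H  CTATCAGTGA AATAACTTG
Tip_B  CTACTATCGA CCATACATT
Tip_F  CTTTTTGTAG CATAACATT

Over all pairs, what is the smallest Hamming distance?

Pairwise Hamming distances:
  Tip_A vs Tip_H: 4
  Tip_A vs Tip_B: 6
  Tip_A vs Tip_F: 6
  Tip_H vs Tip_B: 10
  Tip_H vs Tip_F: 8
  Tip_B vs Tip_F: 10
The smallest is 4, between Tip_A and Tip_H.

4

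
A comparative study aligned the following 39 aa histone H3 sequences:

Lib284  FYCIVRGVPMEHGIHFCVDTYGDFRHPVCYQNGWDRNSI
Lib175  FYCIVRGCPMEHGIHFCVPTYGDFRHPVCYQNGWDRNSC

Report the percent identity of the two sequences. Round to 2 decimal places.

92.31%

Differing sites — 8:V/C; 19:D/P; 39:I/C.
36 of the 39 sites match, so the percent identity is 36/39 × 100 = 92.31%.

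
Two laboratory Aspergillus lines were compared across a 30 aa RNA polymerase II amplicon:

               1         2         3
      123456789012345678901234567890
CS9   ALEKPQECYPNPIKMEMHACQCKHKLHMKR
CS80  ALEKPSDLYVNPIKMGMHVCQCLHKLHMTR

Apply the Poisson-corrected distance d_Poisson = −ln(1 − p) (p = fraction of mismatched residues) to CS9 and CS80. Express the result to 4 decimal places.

0.3102

Mismatches occur at site 6 (Q↔S), site 7 (E↔D), site 8 (C↔L), site 10 (P↔V), site 16 (E↔G), site 19 (A↔V), site 23 (K↔L), site 29 (K↔T).
p = 8/30 = 0.266667.
d = −ln(1 − 0.266667) = −ln(0.733333) = 0.3102.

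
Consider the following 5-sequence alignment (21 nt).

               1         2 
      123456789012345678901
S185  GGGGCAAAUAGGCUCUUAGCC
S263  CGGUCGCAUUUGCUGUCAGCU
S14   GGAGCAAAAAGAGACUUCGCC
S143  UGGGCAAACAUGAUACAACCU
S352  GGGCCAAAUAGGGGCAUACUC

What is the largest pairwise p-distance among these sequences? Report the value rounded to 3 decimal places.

0.714

Pairwise Hamming distances:
  S185 vs S263: 9
  S185 vs S14: 6
  S185 vs S143: 9
  S185 vs S352: 6
  S263 vs S14: 15
  S263 vs S143: 11
  S263 vs S352: 14
  S14 vs S143: 13
  S14 vs S352: 9
  S143 vs S352: 11
The largest is 15 mismatches, between S263 and S14; p = 15/21 = 0.714.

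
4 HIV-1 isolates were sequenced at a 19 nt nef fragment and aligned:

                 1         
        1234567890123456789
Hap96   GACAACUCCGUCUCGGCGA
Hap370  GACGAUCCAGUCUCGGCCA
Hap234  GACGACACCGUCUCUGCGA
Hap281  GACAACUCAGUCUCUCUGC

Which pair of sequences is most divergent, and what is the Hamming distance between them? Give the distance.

8

Pairwise Hamming distances:
  Hap96 vs Hap370: 5
  Hap96 vs Hap234: 3
  Hap96 vs Hap281: 5
  Hap370 vs Hap234: 5
  Hap370 vs Hap281: 8
  Hap234 vs Hap281: 6
The largest is 8, between Hap370 and Hap281.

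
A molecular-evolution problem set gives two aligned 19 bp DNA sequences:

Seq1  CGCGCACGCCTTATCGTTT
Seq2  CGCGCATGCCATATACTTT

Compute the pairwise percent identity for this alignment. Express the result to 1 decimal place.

78.9%

Differing sites — 7:C/T; 11:T/A; 15:C/A; 16:G/C.
15 of the 19 sites match, so the percent identity is 15/19 × 100 = 78.9%.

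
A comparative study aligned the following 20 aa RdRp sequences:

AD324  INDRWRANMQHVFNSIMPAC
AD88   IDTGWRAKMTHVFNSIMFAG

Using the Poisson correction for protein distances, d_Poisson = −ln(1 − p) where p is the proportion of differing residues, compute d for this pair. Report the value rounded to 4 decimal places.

The sequences differ at positions 2 (N/D), 3 (D/T), 4 (R/G), 8 (N/K), 10 (Q/T), 18 (P/F), 20 (C/G).
p = 7/20 = 0.350000.
d = −ln(1 − 0.350000) = −ln(0.650000) = 0.4308.

0.4308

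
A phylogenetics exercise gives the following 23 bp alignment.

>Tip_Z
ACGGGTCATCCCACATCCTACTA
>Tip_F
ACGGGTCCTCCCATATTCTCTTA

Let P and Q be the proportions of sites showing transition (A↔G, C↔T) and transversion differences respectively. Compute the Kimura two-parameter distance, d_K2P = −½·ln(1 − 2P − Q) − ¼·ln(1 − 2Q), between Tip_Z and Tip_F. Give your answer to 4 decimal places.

0.2615

Differing sites — 8:A/C (Tv); 14:C/T (Ti); 17:C/T (Ti); 20:A/C (Tv); 21:C/T (Ti).
Of the 5 differences, 3 transitions and 2 transversions over 23 sites: P = 3/23 = 0.130435, Q = 2/23 = 0.086957.
d = −0.5·ln(0.652173) − 0.25·ln(0.826086) = −0.5·(-0.427445) − 0.25·(-0.191056) = 0.2615.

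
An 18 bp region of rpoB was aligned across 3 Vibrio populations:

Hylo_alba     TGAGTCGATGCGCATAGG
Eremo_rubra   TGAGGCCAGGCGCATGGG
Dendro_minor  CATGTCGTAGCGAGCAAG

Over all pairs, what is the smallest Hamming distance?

4

Pairwise Hamming distances:
  Hylo_alba vs Eremo_rubra: 4
  Hylo_alba vs Dendro_minor: 9
  Eremo_rubra vs Dendro_minor: 12
The smallest is 4, between Hylo_alba and Eremo_rubra.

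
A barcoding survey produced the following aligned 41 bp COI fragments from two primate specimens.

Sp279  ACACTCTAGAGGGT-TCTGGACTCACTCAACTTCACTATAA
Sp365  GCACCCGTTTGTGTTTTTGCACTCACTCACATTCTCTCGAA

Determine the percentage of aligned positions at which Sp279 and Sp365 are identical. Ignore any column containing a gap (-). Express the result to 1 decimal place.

Excluding the 1 gap column leaves 40 comparable sites.
Mismatches occur at site 1 (A↔G), site 5 (T↔C), site 7 (T↔G), site 8 (A↔T), site 9 (G↔T), site 10 (A↔T), site 12 (G↔T), site 17 (C↔T), site 20 (G↔C), site 30 (A↔C), site 31 (C↔A), site 35 (A↔T), site 38 (A↔C), site 39 (T↔G).
26 of the 40 comparable sites match, so the percent identity is 26/40 × 100 = 65.0%.

65.0%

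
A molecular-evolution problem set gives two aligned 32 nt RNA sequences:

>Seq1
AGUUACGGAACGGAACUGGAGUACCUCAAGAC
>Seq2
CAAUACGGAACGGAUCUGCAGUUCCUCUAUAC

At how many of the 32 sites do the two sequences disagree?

Mismatches occur at site 1 (A/C), site 2 (G/A), site 3 (U/A), site 15 (A/U), site 19 (G/C), site 23 (A/U), site 28 (A/U), site 30 (G/U).
That gives 8 mismatches out of 32 aligned sites, so the Hamming distance is 8.

8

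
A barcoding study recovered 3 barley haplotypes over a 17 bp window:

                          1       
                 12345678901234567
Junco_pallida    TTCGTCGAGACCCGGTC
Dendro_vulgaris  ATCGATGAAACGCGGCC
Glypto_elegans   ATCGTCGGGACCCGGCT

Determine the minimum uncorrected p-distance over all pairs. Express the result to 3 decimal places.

0.235

Pairwise Hamming distances:
  Junco_pallida vs Dendro_vulgaris: 6
  Junco_pallida vs Glypto_elegans: 4
  Dendro_vulgaris vs Glypto_elegans: 6
The smallest is 4 mismatches, between Junco_pallida and Glypto_elegans; p = 4/17 = 0.235.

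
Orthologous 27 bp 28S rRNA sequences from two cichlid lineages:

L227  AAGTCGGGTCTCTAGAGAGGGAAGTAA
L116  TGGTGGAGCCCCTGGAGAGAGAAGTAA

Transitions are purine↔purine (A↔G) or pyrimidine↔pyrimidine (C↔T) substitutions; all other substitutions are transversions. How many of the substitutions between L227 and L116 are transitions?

Differing sites — 1:A/T (Tv); 2:A/G (Ti); 5:C/G (Tv); 7:G/A (Ti); 9:T/C (Ti); 11:T/C (Ti); 14:A/G (Ti); 20:G/A (Ti).
Of the 8 differences, 6 transitions and 2 transversions, so the answer is 6.

6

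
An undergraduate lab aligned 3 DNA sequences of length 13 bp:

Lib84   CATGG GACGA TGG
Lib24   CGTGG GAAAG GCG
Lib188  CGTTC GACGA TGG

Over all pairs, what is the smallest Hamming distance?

Pairwise Hamming distances:
  Lib84 vs Lib24: 6
  Lib84 vs Lib188: 3
  Lib24 vs Lib188: 7
The smallest is 3, between Lib84 and Lib188.

3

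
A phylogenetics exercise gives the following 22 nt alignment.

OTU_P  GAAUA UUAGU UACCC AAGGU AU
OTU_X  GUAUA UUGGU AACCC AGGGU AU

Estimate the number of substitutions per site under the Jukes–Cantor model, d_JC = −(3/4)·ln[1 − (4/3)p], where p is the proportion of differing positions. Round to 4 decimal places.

0.2082

The sequences differ at positions 2 (A/U), 8 (A/G), 11 (U/A), 17 (A/G).
p = 4/22 = 0.181818.
d = −0.75 · ln(1 − (4/3)·0.181818) = −0.75 · ln(0.757576) = −0.75 · (-0.277631) = 0.2082.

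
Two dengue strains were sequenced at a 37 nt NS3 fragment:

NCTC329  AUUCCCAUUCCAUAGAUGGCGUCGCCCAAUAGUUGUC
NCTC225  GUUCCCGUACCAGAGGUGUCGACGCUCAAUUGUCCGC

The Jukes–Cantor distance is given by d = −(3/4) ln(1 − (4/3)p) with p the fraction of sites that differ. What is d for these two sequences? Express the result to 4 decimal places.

0.4248

Mismatches occur at site 1 (A/G), site 7 (A/G), site 9 (U/A), site 13 (U/G), site 16 (A/G), site 19 (G/U), site 22 (U/A), site 26 (C/U), site 31 (A/U), site 34 (U/C), site 35 (G/C), site 36 (U/G).
p = 12/37 = 0.324324.
d = −0.75 · ln(1 − (4/3)·0.324324) = −0.75 · ln(0.567568) = −0.75 · (-0.566395) = 0.4248.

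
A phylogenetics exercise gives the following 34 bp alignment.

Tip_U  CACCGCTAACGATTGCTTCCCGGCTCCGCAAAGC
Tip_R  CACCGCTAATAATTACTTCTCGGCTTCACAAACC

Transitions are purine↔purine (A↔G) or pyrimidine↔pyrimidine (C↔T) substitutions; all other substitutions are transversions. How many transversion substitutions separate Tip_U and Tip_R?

1

The sequences differ at positions 10 (C/T, transition), 11 (G/A, transition), 15 (G/A, transition), 20 (C/T, transition), 26 (C/T, transition), 28 (G/A, transition), 33 (G/C, transversion).
Of the 7 differences, 6 transitions and 1 transversion, so the answer is 1.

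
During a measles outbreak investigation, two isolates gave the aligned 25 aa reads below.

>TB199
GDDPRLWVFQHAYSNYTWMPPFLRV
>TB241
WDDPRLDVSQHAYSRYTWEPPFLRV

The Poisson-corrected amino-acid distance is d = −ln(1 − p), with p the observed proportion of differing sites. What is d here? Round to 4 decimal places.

0.2231

Mismatches occur at site 1 (G→W), site 7 (W→D), site 9 (F→S), site 15 (N→R), site 19 (M→E).
p = 5/25 = 0.200000.
d = −ln(1 − 0.200000) = −ln(0.800000) = 0.2231.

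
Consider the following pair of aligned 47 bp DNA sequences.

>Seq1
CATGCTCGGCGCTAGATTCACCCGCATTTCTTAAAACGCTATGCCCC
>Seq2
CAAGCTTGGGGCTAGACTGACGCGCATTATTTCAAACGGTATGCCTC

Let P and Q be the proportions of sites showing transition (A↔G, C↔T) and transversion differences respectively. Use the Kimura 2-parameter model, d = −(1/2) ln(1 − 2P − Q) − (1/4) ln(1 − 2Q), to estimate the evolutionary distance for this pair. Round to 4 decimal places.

0.2806

Mismatches occur at site 3 (T/A, transversion), site 7 (C/T, transition), site 10 (C/G, transversion), site 17 (T/C, transition), site 19 (C/G, transversion), site 22 (C/G, transversion), site 29 (T/A, transversion), site 30 (C/T, transition), site 33 (A/C, transversion), site 39 (C/G, transversion), site 46 (C/T, transition).
Of the 11 differences, 4 transitions and 7 transversions over 47 sites: P = 4/47 = 0.085106, Q = 7/47 = 0.148936.
d = −0.5·ln(0.680852) − 0.25·ln(0.702128) = −0.5·(-0.384410) − 0.25·(-0.353640) = 0.2806.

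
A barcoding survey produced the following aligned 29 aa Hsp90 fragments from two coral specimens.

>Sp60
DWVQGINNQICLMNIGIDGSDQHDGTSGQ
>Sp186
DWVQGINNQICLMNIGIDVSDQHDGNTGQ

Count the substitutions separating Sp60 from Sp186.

3

Mismatches occur at site 19 (G↔V), site 26 (T↔N), site 27 (S↔T).
That gives 3 mismatches out of 29 aligned sites, so the Hamming distance is 3.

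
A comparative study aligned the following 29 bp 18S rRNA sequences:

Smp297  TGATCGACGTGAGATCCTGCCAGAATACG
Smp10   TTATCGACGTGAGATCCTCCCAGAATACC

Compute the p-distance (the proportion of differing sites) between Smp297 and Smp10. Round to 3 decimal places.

0.103

Mismatches occur at site 2 (G→T), site 19 (G→C), site 29 (G→C).
There are 3 differences over 29 sites, so p = 3/29 = 0.103.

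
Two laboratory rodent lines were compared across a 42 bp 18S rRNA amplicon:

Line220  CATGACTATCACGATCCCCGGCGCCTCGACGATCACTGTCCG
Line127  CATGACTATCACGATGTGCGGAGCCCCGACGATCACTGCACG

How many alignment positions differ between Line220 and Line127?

7

Mismatches occur at site 16 (C/G), site 17 (C/T), site 18 (C/G), site 22 (C/A), site 26 (T/C), site 39 (T/C), site 40 (C/A).
That gives 7 mismatches out of 42 aligned sites, so the Hamming distance is 7.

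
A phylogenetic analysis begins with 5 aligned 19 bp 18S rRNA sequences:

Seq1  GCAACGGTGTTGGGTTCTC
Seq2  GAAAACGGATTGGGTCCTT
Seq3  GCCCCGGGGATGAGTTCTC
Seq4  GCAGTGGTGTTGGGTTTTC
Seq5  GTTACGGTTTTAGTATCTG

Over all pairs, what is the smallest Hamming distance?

3

Pairwise Hamming distances:
  Seq1 vs Seq2: 7
  Seq1 vs Seq3: 5
  Seq1 vs Seq4: 3
  Seq1 vs Seq5: 7
  Seq2 vs Seq3: 10
  Seq2 vs Seq4: 9
  Seq2 vs Seq5: 11
  Seq3 vs Seq4: 7
  Seq3 vs Seq5: 11
  Seq4 vs Seq5: 10
The smallest is 3, between Seq1 and Seq4.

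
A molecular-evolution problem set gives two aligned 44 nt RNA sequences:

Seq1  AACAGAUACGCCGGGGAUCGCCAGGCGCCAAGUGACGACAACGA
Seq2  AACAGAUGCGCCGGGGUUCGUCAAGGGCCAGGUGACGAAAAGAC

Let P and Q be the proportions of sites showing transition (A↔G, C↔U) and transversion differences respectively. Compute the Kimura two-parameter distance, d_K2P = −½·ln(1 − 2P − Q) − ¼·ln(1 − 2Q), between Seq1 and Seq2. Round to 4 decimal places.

0.2729

Mismatches occur at site 8 (A→G, transition), site 17 (A→U, transversion), site 21 (C→U, transition), site 24 (G→A, transition), site 26 (C→G, transversion), site 31 (A→G, transition), site 39 (C→A, transversion), site 42 (C→G, transversion), site 43 (G→A, transition), site 44 (A→C, transversion).
Of the 10 differences, 5 transitions and 5 transversions over 44 sites: P = 5/44 = 0.113636, Q = 5/44 = 0.113636.
d = −0.5·ln(0.659092) − 0.25·ln(0.772728) = −0.5·(-0.416892) − 0.25·(-0.257828) = 0.2729.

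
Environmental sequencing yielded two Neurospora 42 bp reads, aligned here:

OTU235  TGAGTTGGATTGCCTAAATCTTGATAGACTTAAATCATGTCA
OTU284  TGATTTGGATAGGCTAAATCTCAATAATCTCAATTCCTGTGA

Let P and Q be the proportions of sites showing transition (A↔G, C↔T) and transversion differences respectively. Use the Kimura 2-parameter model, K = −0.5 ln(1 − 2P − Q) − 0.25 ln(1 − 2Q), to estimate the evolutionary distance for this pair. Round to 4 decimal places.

Differing sites — 4:G/T (Tv); 11:T/A (Tv); 13:C/G (Tv); 22:T/C (Ti); 23:G/A (Ti); 27:G/A (Ti); 28:A/T (Tv); 31:T/C (Ti); 34:A/T (Tv); 37:A/C (Tv); 41:C/G (Tv).
Of the 11 differences, 4 transitions and 7 transversions over 42 sites: P = 4/42 = 0.095238, Q = 7/42 = 0.166667.
d = −0.5·ln(0.642857) − 0.25·ln(0.666666) = −0.5·(-0.441833) − 0.25·(-0.405466) = 0.3223.

0.3223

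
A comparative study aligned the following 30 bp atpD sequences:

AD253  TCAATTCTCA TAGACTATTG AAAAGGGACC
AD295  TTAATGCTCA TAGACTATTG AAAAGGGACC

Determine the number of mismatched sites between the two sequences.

2

The sequences differ at positions 2 (C/T), 6 (T/G).
That gives 2 mismatches out of 30 aligned sites, so the Hamming distance is 2.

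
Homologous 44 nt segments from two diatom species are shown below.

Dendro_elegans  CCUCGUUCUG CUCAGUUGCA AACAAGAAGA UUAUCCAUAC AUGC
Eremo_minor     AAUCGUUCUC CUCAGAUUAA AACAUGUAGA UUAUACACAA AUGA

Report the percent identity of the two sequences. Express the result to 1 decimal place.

72.7%

Differing sites — 1:C/A; 2:C/A; 10:G/C; 16:U/A; 18:G/U; 19:C/A; 25:A/U; 27:A/U; 35:C/A; 38:U/C; 40:C/A; 44:C/A.
32 of the 44 sites match, so the percent identity is 32/44 × 100 = 72.7%.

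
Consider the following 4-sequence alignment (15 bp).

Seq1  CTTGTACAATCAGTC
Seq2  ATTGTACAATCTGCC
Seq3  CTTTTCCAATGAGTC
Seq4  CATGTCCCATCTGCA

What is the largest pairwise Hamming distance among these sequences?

7

Pairwise Hamming distances:
  Seq1 vs Seq2: 3
  Seq1 vs Seq3: 3
  Seq1 vs Seq4: 6
  Seq2 vs Seq3: 6
  Seq2 vs Seq4: 5
  Seq3 vs Seq4: 7
The largest is 7, between Seq3 and Seq4.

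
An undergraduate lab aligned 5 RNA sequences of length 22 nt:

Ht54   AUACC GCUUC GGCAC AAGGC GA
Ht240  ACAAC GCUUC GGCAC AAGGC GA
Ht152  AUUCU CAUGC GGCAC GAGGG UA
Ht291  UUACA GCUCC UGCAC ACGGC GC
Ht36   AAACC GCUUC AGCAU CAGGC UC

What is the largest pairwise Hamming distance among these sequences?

12

Pairwise Hamming distances:
  Ht54 vs Ht240: 2
  Ht54 vs Ht152: 8
  Ht54 vs Ht291: 6
  Ht54 vs Ht36: 6
  Ht240 vs Ht152: 10
  Ht240 vs Ht291: 8
  Ht240 vs Ht36: 7
  Ht152 vs Ht291: 12
  Ht152 vs Ht36: 11
  Ht291 vs Ht36: 9
The largest is 12, between Ht152 and Ht291.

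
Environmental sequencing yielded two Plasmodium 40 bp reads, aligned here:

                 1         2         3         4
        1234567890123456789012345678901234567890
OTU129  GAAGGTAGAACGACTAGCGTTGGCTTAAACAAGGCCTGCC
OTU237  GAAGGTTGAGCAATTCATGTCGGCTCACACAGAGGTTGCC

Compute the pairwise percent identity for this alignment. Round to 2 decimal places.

Mismatches occur at site 7 (A/T), site 10 (A/G), site 12 (G/A), site 14 (C/T), site 16 (A/C), site 17 (G/A), site 18 (C/T), site 21 (T/C), site 26 (T/C), site 28 (A/C), site 32 (A/G), site 33 (G/A), site 35 (C/G), site 36 (C/T).
26 of the 40 sites match, so the percent identity is 26/40 × 100 = 65.00%.

65.00%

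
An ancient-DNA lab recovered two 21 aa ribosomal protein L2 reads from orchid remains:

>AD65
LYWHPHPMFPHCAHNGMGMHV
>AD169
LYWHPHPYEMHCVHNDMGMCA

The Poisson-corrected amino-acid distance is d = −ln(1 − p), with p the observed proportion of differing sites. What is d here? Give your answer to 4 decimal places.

Differing sites — 8:M/Y; 9:F/E; 10:P/M; 13:A/V; 16:G/D; 20:H/C; 21:V/A.
p = 7/21 = 0.333333.
d = −ln(1 − 0.333333) = −ln(0.666667) = 0.4055.

0.4055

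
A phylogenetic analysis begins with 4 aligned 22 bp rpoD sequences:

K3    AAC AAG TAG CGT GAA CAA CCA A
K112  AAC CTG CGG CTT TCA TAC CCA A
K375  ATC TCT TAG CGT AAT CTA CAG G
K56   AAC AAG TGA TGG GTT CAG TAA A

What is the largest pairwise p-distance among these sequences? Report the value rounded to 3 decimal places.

Pairwise Hamming distances:
  K3 vs K112: 9
  K3 vs K375: 10
  K3 vs K56: 9
  K112 vs K375: 16
  K112 vs K56: 14
  K375 vs K56: 15
The largest is 16 mismatches, between K112 and K375; p = 16/22 = 0.727.

0.727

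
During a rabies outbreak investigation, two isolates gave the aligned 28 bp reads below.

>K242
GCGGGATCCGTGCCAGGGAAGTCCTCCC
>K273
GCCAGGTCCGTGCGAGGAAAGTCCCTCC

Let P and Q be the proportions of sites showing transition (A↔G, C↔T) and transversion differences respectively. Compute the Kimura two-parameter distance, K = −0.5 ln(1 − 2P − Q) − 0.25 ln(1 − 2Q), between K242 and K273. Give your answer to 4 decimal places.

Mismatches occur at site 3 (G↔C, transversion), site 4 (G↔A, transition), site 6 (A↔G, transition), site 14 (C↔G, transversion), site 18 (G↔A, transition), site 25 (T↔C, transition), site 26 (C↔T, transition).
Of the 7 differences, 5 transitions and 2 transversions over 28 sites: P = 5/28 = 0.178571, Q = 2/28 = 0.071429.
d = −0.5·ln(0.571429) − 0.25·ln(0.857142) = −0.5·(-0.559615) − 0.25·(-0.154152) = 0.3183.

0.3183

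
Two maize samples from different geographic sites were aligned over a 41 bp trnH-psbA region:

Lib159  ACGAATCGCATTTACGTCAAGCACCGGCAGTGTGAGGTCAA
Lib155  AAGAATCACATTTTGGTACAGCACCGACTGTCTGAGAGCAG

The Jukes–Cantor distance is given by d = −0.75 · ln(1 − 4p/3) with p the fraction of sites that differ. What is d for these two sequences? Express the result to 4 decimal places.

Differing sites — 2:C/A; 8:G/A; 14:A/T; 15:C/G; 18:C/A; 19:A/C; 27:G/A; 29:A/T; 32:G/C; 37:G/A; 38:T/G; 41:A/G.
p = 12/41 = 0.292683.
d = −0.75 · ln(1 − (4/3)·0.292683) = −0.75 · ln(0.609756) = −0.75 · (-0.494696) = 0.3710.

0.3710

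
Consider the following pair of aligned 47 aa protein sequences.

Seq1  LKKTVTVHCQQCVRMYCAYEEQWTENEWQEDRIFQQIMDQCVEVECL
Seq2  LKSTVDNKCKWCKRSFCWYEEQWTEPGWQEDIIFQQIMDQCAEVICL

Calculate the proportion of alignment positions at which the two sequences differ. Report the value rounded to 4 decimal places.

Mismatches occur at site 3 (K/S), site 6 (T/D), site 7 (V/N), site 8 (H/K), site 10 (Q/K), site 11 (Q/W), site 13 (V/K), site 15 (M/S), site 16 (Y/F), site 18 (A/W), site 26 (N/P), site 27 (E/G), site 32 (R/I), site 42 (V/A), site 45 (E/I).
There are 15 differences over 47 sites, so p = 15/47 = 0.3191.

0.3191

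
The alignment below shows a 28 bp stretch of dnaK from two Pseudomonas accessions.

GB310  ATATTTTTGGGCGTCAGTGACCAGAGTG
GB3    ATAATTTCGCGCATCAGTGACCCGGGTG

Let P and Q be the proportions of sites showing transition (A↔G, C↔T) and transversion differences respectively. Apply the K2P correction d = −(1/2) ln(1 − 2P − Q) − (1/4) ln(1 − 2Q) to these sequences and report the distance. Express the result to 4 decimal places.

0.2542

Differing sites — 4:T/A (Tv); 8:T/C (Ti); 10:G/C (Tv); 13:G/A (Ti); 23:A/C (Tv); 25:A/G (Ti).
Of the 6 differences, 3 transitions and 3 transversions over 28 sites: P = 3/28 = 0.107143, Q = 3/28 = 0.107143.
d = −0.5·ln(0.678571) − 0.25·ln(0.785714) = −0.5·(-0.387766) − 0.25·(-0.241162) = 0.2542.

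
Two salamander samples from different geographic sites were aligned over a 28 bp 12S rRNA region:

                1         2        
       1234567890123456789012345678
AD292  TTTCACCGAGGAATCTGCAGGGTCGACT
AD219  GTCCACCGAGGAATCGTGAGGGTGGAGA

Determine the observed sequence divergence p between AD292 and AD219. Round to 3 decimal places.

The sequences differ at positions 1 (T/G), 3 (T/C), 16 (T/G), 17 (G/T), 18 (C/G), 24 (C/G), 27 (C/G), 28 (T/A).
There are 8 differences over 28 sites, so p = 8/28 = 0.286.

0.286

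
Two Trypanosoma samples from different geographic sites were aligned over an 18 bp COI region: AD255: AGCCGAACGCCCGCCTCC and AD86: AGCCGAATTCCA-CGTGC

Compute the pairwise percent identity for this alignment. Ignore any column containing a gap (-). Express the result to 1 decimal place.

Excluding the 1 gap column leaves 17 comparable sites.
The sequences differ at positions 8 (C/T), 9 (G/T), 12 (C/A), 15 (C/G), 17 (C/G).
12 of the 17 comparable sites match, so the percent identity is 12/17 × 100 = 70.6%.

70.6%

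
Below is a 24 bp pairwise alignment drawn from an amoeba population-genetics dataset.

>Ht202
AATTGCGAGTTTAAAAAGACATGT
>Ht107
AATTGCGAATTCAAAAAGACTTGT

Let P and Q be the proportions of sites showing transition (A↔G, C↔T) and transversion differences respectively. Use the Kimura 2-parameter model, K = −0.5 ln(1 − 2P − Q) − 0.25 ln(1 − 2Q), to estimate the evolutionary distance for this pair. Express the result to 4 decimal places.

Mismatches occur at site 9 (G→A, transition), site 12 (T→C, transition), site 21 (A→T, transversion).
Of the 3 differences, 2 transitions and 1 transversion over 24 sites: P = 2/24 = 0.083333, Q = 1/24 = 0.041667.
d = −0.5·ln(0.791667) − 0.25·ln(0.916666) = −0.5·(-0.233614) − 0.25·(-0.087012) = 0.1386.

0.1386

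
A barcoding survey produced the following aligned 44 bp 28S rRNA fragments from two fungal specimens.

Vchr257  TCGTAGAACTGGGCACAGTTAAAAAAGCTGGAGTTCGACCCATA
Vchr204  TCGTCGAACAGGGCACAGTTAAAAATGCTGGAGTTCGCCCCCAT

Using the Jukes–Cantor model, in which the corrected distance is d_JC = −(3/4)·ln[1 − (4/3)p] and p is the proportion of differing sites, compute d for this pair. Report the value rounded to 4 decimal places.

Differing sites — 5:A/C; 10:T/A; 26:A/T; 38:A/C; 42:A/C; 43:T/A; 44:A/T.
p = 7/44 = 0.159091.
d = −0.75 · ln(1 − (4/3)·0.159091) = −0.75 · ln(0.787879) = −0.75 · (-0.238411) = 0.1788.

0.1788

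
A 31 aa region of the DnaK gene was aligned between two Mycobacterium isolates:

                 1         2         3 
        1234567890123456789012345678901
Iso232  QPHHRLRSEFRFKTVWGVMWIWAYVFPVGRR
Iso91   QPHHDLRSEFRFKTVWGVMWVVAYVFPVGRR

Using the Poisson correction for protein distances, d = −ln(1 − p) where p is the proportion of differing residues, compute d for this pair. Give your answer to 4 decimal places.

The sequences differ at positions 5 (R/D), 21 (I/V), 22 (W/V).
p = 3/31 = 0.096774.
d = −ln(1 − 0.096774) = −ln(0.903226) = 0.1018.

0.1018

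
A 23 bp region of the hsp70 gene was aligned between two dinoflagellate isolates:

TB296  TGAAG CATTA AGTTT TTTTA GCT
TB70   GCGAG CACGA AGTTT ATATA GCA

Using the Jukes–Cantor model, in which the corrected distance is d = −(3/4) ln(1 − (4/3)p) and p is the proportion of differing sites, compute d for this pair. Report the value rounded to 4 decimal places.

Differing sites — 1:T/G; 2:G/C; 3:A/G; 8:T/C; 9:T/G; 16:T/A; 18:T/A; 23:T/A.
p = 8/23 = 0.347826.
d = −0.75 · ln(1 − (4/3)·0.347826) = −0.75 · ln(0.536232) = −0.75 · (-0.623188) = 0.4674.

0.4674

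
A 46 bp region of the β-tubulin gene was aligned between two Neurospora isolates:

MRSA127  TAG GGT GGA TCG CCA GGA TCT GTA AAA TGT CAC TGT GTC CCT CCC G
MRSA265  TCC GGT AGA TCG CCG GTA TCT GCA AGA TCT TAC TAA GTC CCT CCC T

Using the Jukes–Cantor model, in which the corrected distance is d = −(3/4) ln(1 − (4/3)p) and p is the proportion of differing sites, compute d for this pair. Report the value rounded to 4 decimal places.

0.3206

Mismatches occur at site 2 (A→C), site 3 (G→C), site 7 (G→A), site 15 (A→G), site 17 (G→T), site 23 (T→C), site 26 (A→G), site 29 (G→C), site 31 (C→T), site 35 (G→A), site 36 (T→A), site 46 (G→T).
p = 12/46 = 0.260870.
d = −0.75 · ln(1 − (4/3)·0.260870) = −0.75 · ln(0.652173) = −0.75 · (-0.427445) = 0.3206.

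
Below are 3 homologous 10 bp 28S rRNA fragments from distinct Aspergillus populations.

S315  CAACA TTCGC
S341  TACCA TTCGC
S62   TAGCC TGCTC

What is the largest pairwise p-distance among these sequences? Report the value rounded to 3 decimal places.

Pairwise Hamming distances:
  S315 vs S341: 2
  S315 vs S62: 5
  S341 vs S62: 4
The largest is 5 mismatches, between S315 and S62; p = 5/10 = 0.500.

0.500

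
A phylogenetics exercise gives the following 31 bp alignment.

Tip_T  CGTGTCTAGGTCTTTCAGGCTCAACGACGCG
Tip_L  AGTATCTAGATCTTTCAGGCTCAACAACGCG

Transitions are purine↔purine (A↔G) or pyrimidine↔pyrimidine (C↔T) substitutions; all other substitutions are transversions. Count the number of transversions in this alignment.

1

Differing sites — 1:C/A (Tv); 4:G/A (Ti); 10:G/A (Ti); 26:G/A (Ti).
Of the 4 differences, 3 transitions and 1 transversion, so the answer is 1.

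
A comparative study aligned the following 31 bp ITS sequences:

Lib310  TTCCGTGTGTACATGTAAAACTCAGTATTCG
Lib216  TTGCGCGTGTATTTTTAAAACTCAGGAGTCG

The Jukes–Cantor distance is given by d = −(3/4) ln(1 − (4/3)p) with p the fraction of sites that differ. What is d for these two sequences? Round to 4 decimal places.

0.2687

Differing sites — 3:C/G; 6:T/C; 12:C/T; 13:A/T; 15:G/T; 26:T/G; 28:T/G.
p = 7/31 = 0.225806.
d = −0.75 · ln(1 − (4/3)·0.225806) = −0.75 · ln(0.698925) = −0.75 · (-0.358212) = 0.2687.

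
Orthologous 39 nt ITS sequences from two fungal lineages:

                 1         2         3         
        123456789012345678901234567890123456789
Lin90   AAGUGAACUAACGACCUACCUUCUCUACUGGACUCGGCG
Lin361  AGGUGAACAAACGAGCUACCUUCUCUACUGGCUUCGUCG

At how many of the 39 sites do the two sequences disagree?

The sequences differ at positions 2 (A/G), 9 (U/A), 15 (C/G), 32 (A/C), 33 (C/U), 37 (G/U).
That gives 6 mismatches out of 39 aligned sites, so the Hamming distance is 6.

6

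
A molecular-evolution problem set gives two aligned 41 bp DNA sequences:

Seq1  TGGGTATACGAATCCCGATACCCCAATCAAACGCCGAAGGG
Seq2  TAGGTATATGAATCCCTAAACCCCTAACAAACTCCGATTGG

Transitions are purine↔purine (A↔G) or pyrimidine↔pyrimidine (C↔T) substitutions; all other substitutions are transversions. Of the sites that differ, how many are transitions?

2

Mismatches occur at site 2 (G↔A, transition), site 9 (C↔T, transition), site 17 (G↔T, transversion), site 19 (T↔A, transversion), site 25 (A↔T, transversion), site 27 (T↔A, transversion), site 33 (G↔T, transversion), site 38 (A↔T, transversion), site 39 (G↔T, transversion).
Of the 9 differences, 2 transitions and 7 transversions, so the answer is 2.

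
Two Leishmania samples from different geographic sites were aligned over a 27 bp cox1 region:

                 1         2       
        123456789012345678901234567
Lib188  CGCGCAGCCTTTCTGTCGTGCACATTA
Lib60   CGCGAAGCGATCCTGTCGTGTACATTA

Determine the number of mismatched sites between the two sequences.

The sequences differ at positions 5 (C/A), 9 (C/G), 10 (T/A), 12 (T/C), 21 (C/T).
That gives 5 mismatches out of 27 aligned sites, so the Hamming distance is 5.

5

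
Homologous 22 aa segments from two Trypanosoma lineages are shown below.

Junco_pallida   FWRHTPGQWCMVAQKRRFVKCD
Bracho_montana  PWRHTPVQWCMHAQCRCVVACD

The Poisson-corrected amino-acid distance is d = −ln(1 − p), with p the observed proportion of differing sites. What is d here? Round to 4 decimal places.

Mismatches occur at site 1 (F→P), site 7 (G→V), site 12 (V→H), site 15 (K→C), site 17 (R→C), site 18 (F→V), site 20 (K→A).
p = 7/22 = 0.318182.
d = −ln(1 − 0.318182) = −ln(0.681818) = 0.3830.

0.3830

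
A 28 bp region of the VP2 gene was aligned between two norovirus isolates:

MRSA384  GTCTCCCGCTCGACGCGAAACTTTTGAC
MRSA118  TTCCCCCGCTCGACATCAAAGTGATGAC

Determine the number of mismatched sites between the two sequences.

8

Mismatches occur at site 1 (G→T), site 4 (T→C), site 15 (G→A), site 16 (C→T), site 17 (G→C), site 21 (C→G), site 23 (T→G), site 24 (T→A).
That gives 8 mismatches out of 28 aligned sites, so the Hamming distance is 8.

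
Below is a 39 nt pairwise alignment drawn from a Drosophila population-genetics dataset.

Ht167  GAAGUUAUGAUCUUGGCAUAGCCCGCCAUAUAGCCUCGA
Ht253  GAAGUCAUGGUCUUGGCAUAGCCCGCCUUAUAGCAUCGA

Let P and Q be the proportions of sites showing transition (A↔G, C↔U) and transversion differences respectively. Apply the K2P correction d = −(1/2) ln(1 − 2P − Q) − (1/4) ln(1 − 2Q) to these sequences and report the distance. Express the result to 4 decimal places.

0.1106

Mismatches occur at site 6 (U↔C, transition), site 10 (A↔G, transition), site 28 (A↔U, transversion), site 35 (C↔A, transversion).
Of the 4 differences, 2 transitions and 2 transversions over 39 sites: P = 2/39 = 0.051282, Q = 2/39 = 0.051282.
d = −0.5·ln(0.846154) − 0.25·ln(0.897436) = −0.5·(-0.167054) − 0.25·(-0.108213) = 0.1106.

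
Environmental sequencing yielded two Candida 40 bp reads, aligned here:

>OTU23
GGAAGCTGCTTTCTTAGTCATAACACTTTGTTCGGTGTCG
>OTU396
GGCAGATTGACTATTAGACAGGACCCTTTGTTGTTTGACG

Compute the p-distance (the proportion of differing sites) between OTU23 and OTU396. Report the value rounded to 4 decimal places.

0.3750

Mismatches occur at site 3 (A→C), site 6 (C→A), site 8 (G→T), site 9 (C→G), site 10 (T→A), site 11 (T→C), site 13 (C→A), site 18 (T→A), site 21 (T→G), site 22 (A→G), site 25 (A→C), site 33 (C→G), site 34 (G→T), site 35 (G→T), site 38 (T→A).
There are 15 differences over 40 sites, so p = 15/40 = 0.3750.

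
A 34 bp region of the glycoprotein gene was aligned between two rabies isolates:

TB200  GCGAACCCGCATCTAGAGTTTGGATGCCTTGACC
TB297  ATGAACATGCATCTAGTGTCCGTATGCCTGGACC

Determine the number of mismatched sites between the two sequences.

9

Differing sites — 1:G/A; 2:C/T; 7:C/A; 8:C/T; 17:A/T; 20:T/C; 21:T/C; 23:G/T; 30:T/G.
That gives 9 mismatches out of 34 aligned sites, so the Hamming distance is 9.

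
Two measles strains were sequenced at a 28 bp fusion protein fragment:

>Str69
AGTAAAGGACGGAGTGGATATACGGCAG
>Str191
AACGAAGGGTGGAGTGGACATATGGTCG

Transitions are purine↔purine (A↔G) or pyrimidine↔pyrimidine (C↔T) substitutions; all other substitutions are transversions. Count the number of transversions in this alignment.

Mismatches occur at site 2 (G→A, transition), site 3 (T→C, transition), site 4 (A→G, transition), site 9 (A→G, transition), site 10 (C→T, transition), site 19 (T→C, transition), site 23 (C→T, transition), site 26 (C→T, transition), site 27 (A→C, transversion).
Of the 9 differences, 8 transitions and 1 transversion, so the answer is 1.

1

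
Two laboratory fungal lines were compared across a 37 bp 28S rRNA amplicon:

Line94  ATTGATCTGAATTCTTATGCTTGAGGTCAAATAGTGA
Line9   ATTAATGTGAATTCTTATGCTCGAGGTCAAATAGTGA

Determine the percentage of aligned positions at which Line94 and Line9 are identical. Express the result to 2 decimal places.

91.89%

Differing sites — 4:G/A; 7:C/G; 22:T/C.
34 of the 37 sites match, so the percent identity is 34/37 × 100 = 91.89%.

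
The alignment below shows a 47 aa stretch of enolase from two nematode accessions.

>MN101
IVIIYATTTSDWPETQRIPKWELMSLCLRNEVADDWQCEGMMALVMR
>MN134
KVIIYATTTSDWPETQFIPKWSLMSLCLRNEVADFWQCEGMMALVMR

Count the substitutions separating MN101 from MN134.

Mismatches occur at site 1 (I→K), site 17 (R→F), site 22 (E→S), site 35 (D→F).
That gives 4 mismatches out of 47 aligned sites, so the Hamming distance is 4.

4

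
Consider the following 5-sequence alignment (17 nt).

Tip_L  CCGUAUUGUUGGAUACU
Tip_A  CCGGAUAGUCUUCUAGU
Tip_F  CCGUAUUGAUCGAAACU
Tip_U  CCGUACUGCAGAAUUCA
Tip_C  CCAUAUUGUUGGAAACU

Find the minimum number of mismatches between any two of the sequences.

Pairwise Hamming distances:
  Tip_L vs Tip_A: 7
  Tip_L vs Tip_F: 3
  Tip_L vs Tip_U: 6
  Tip_L vs Tip_C: 2
  Tip_A vs Tip_F: 9
  Tip_A vs Tip_U: 11
  Tip_A vs Tip_C: 9
  Tip_F vs Tip_U: 8
  Tip_F vs Tip_C: 3
  Tip_U vs Tip_C: 8
The smallest is 2, between Tip_L and Tip_C.

2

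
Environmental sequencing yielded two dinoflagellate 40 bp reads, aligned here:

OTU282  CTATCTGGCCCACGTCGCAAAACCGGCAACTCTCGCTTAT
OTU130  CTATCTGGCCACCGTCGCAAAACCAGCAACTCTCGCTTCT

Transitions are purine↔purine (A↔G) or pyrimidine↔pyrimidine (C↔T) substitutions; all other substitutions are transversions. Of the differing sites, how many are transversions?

3

The sequences differ at positions 11 (C/A, transversion), 12 (A/C, transversion), 25 (G/A, transition), 39 (A/C, transversion).
Of the 4 differences, 1 transition and 3 transversions, so the answer is 3.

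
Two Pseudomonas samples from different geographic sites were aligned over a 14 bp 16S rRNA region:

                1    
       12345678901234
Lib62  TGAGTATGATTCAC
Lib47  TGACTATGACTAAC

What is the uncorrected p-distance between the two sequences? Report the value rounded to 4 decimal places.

0.2143

Mismatches occur at site 4 (G↔C), site 10 (T↔C), site 12 (C↔A).
There are 3 differences over 14 sites, so p = 3/14 = 0.2143.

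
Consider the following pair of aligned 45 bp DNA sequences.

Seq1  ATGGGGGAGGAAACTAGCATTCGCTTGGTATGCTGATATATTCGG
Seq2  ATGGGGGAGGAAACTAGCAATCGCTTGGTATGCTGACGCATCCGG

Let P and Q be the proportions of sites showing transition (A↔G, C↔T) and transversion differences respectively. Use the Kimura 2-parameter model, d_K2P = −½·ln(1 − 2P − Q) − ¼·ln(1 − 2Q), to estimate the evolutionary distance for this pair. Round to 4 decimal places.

0.1229

Mismatches occur at site 20 (T/A, transversion), site 37 (T/C, transition), site 38 (A/G, transition), site 39 (T/C, transition), site 42 (T/C, transition).
Of the 5 differences, 4 transitions and 1 transversion over 45 sites: P = 4/45 = 0.088889, Q = 1/45 = 0.022222.
d = −0.5·ln(0.800000) − 0.25·ln(0.955556) = −0.5·(-0.223144) − 0.25·(-0.045462) = 0.1229.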